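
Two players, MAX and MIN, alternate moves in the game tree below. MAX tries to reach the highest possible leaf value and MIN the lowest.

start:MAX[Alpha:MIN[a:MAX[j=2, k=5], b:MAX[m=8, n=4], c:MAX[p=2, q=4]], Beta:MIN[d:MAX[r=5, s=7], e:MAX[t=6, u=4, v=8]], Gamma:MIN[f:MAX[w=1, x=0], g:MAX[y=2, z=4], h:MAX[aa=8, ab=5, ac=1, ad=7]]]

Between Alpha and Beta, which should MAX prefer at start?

Beta

a (MAX): max(2, 5) = 5
b (MAX): max(8, 4) = 8
c (MAX): max(2, 4) = 4
Alpha (MIN): min(5, 8, 4) = 4
d (MAX): max(5, 7) = 7
e (MAX): max(6, 4, 8) = 8
Beta (MIN): min(7, 8) = 7
MAX prefers the higher value; Alpha=4, Beta=7. Beta is better since 7 > 4.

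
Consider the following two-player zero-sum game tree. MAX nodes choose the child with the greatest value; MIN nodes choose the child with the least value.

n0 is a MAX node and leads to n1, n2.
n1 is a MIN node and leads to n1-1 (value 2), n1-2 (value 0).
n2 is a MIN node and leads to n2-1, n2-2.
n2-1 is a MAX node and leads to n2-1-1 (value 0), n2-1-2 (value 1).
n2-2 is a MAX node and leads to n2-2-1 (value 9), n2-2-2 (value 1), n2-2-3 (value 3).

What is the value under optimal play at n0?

1

n1 (MIN): min(2, 0) = 0
n2-1 (MAX): max(0, 1) = 1
n2-2 (MAX): max(9, 1, 3) = 9
n2 (MIN): min(1, 9) = 1
n0 (MAX): max(0, 1) = 1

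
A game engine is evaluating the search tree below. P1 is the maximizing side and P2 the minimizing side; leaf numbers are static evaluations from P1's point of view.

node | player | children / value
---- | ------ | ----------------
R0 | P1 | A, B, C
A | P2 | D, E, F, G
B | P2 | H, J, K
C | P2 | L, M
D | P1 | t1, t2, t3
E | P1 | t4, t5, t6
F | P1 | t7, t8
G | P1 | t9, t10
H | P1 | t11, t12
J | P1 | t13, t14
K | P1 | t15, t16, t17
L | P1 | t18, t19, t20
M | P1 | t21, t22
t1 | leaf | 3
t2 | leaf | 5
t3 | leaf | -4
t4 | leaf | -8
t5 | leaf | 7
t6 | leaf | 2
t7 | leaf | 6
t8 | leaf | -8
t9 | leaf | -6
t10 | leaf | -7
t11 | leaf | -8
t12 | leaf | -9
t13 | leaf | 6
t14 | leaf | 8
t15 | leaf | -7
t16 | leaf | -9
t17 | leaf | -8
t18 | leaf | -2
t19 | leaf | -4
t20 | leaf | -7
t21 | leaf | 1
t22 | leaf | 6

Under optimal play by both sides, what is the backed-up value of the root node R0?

D (P1): max(3, 5, -4) = 5
E (P1): max(-8, 7, 2) = 7
F (P1): max(6, -8) = 6
G (P1): max(-6, -7) = -6
A (P2): min(5, 7, 6, -6) = -6
H (P1): max(-8, -9) = -8
J (P1): max(6, 8) = 8
K (P1): max(-7, -9, -8) = -7
B (P2): min(-8, 8, -7) = -8
L (P1): max(-2, -4, -7) = -2
M (P1): max(1, 6) = 6
C (P2): min(-2, 6) = -2
R0 (P1): max(-6, -8, -2) = -2

-2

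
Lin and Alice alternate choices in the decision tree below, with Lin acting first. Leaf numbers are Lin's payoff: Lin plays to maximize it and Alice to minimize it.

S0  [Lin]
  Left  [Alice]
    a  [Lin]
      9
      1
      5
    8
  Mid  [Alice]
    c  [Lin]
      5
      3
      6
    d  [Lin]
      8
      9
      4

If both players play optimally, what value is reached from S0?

a (Lin): max(9, 1, 5) = 9
Left (Alice): min(9, 8) = 8
c (Lin): max(5, 3, 6) = 6
d (Lin): max(8, 9, 4) = 9
Mid (Alice): min(6, 9) = 6
S0 (Lin): max(8, 6) = 8

8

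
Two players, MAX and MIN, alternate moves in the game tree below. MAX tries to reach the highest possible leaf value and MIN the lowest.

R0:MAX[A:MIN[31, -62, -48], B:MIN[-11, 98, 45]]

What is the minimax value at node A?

A (MIN): min(31, -62, -48) = -62

-62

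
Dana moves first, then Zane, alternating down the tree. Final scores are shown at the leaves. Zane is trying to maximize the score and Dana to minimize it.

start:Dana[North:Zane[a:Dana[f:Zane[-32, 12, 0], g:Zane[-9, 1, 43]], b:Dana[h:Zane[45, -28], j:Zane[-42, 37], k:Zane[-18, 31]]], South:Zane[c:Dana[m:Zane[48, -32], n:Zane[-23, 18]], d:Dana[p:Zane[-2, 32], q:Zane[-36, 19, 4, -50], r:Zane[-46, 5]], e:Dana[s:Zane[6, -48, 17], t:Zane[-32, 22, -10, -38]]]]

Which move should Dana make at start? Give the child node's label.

South

f (Zane): max(-32, 12, 0) = 12
g (Zane): max(-9, 1, 43) = 43
a (Dana): min(12, 43) = 12
h (Zane): max(45, -28) = 45
j (Zane): max(-42, 37) = 37
k (Zane): max(-18, 31) = 31
b (Dana): min(45, 37, 31) = 31
North (Zane): max(12, 31) = 31
m (Zane): max(48, -32) = 48
n (Zane): max(-23, 18) = 18
c (Dana): min(48, 18) = 18
p (Zane): max(-2, 32) = 32
q (Zane): max(-36, 19, 4, -50) = 19
r (Zane): max(-46, 5) = 5
d (Dana): min(32, 19, 5) = 5
s (Zane): max(6, -48, 17) = 17
t (Zane): max(-32, 22, -10, -38) = 22
e (Dana): min(17, 22) = 17
South (Zane): max(18, 5, 17) = 18
start (Dana): min(31, 18) = 18
Dana at start wants the lowest of {North=31, South=18}, so chooses South.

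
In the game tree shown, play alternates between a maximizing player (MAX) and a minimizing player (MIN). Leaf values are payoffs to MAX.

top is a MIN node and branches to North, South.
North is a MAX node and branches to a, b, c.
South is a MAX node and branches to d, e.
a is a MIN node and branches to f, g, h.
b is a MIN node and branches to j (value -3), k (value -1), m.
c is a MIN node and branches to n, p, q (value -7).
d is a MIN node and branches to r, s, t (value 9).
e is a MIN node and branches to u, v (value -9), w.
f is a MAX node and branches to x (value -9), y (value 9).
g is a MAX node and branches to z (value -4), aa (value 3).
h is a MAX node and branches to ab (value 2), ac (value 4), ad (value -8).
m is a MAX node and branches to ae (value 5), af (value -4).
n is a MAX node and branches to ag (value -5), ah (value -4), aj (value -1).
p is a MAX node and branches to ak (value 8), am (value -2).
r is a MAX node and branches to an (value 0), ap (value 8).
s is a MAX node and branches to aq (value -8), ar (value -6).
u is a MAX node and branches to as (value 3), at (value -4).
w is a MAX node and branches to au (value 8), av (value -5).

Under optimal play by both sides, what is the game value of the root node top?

f (MAX): max(-9, 9) = 9
g (MAX): max(-4, 3) = 3
h (MAX): max(2, 4, -8) = 4
a (MIN): min(9, 3, 4) = 3
m (MAX): max(5, -4) = 5
b (MIN): min(-3, -1, 5) = -3
n (MAX): max(-5, -4, -1) = -1
p (MAX): max(8, -2) = 8
c (MIN): min(-1, 8, -7) = -7
North (MAX): max(3, -3, -7) = 3
r (MAX): max(0, 8) = 8
s (MAX): max(-8, -6) = -6
d (MIN): min(8, -6, 9) = -6
u (MAX): max(3, -4) = 3
w (MAX): max(8, -5) = 8
e (MIN): min(3, -9, 8) = -9
South (MAX): max(-6, -9) = -6
top (MIN): min(3, -6) = -6

-6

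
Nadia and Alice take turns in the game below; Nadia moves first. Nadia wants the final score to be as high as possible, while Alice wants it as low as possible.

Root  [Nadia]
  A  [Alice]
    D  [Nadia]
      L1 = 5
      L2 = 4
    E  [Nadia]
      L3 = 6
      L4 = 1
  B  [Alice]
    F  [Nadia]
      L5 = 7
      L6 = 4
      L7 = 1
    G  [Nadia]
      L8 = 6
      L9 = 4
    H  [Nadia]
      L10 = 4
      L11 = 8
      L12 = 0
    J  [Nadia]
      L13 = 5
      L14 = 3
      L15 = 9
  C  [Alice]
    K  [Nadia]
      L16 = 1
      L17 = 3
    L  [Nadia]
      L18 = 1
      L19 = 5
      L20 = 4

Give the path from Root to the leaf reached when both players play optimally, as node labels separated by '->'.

Root -> B -> G -> L8

D (Nadia): max(5, 4) = 5
E (Nadia): max(6, 1) = 6
A (Alice): min(5, 6) = 5
F (Nadia): max(7, 4, 1) = 7
G (Nadia): max(6, 4) = 6
H (Nadia): max(4, 8, 0) = 8
J (Nadia): max(5, 3, 9) = 9
B (Alice): min(7, 6, 8, 9) = 6
K (Nadia): max(1, 3) = 3
L (Nadia): max(1, 5, 4) = 5
C (Alice): min(3, 5) = 3
Root (Nadia): max(5, 6, 3) = 6
At Root, Nadia picks B (highest: 6).
At B, Alice picks G (lowest: 6).
At G, Nadia picks L8 (highest: 6).
Terminal value 6.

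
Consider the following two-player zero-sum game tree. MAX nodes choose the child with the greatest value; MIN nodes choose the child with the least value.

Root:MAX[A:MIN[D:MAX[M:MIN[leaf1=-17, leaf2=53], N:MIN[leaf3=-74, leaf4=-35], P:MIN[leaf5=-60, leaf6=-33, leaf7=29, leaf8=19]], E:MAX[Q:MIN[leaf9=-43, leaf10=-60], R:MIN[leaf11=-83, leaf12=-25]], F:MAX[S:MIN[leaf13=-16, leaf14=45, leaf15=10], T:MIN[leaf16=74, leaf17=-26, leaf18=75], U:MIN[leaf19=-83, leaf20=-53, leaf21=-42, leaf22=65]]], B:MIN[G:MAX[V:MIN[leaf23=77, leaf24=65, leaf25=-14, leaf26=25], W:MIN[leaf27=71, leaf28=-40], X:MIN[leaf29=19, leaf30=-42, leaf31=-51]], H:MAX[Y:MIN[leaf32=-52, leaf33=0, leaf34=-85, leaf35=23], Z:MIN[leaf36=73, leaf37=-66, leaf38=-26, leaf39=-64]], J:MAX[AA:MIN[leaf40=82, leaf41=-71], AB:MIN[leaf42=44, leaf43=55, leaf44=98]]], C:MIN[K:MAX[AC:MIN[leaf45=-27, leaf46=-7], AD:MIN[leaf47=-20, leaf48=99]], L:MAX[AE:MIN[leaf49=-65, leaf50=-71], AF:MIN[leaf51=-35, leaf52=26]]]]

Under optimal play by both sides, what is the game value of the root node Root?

-35

M (MIN): min(-17, 53) = -17
N (MIN): min(-74, -35) = -74
P (MIN): min(-60, -33, 29, 19) = -60
D (MAX): max(-17, -74, -60) = -17
Q (MIN): min(-43, -60) = -60
R (MIN): min(-83, -25) = -83
E (MAX): max(-60, -83) = -60
S (MIN): min(-16, 45, 10) = -16
T (MIN): min(74, -26, 75) = -26
U (MIN): min(-83, -53, -42, 65) = -83
F (MAX): max(-16, -26, -83) = -16
A (MIN): min(-17, -60, -16) = -60
V (MIN): min(77, 65, -14, 25) = -14
W (MIN): min(71, -40) = -40
X (MIN): min(19, -42, -51) = -51
G (MAX): max(-14, -40, -51) = -14
Y (MIN): min(-52, 0, -85, 23) = -85
Z (MIN): min(73, -66, -26, -64) = -66
H (MAX): max(-85, -66) = -66
AA (MIN): min(82, -71) = -71
AB (MIN): min(44, 55, 98) = 44
J (MAX): max(-71, 44) = 44
B (MIN): min(-14, -66, 44) = -66
AC (MIN): min(-27, -7) = -27
AD (MIN): min(-20, 99) = -20
K (MAX): max(-27, -20) = -20
AE (MIN): min(-65, -71) = -71
AF (MIN): min(-35, 26) = -35
L (MAX): max(-71, -35) = -35
C (MIN): min(-20, -35) = -35
Root (MAX): max(-60, -66, -35) = -35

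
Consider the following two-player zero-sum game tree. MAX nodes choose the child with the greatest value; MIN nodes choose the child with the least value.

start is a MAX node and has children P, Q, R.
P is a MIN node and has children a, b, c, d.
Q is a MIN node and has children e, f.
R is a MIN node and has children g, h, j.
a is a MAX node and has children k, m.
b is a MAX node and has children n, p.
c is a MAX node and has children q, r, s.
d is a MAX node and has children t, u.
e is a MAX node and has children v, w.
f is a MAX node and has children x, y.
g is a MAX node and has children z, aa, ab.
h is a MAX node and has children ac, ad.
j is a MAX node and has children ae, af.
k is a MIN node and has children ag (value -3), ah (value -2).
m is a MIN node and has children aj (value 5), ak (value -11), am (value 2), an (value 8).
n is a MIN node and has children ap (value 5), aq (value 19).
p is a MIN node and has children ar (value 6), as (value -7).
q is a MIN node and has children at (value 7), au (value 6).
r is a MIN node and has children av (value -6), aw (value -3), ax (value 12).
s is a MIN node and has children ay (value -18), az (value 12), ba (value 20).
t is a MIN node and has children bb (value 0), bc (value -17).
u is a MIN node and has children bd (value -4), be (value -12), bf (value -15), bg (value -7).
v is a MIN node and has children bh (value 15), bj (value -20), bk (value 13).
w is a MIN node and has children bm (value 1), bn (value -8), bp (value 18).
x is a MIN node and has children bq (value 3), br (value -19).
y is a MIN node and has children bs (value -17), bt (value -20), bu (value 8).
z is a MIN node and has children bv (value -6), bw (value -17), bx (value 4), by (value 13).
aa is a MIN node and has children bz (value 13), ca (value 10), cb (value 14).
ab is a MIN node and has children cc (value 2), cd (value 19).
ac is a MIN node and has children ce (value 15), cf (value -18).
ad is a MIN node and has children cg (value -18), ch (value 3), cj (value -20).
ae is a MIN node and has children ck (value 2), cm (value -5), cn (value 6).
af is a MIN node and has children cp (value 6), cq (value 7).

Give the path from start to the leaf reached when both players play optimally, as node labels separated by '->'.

start -> P -> d -> u -> bf

k (MIN): min(-3, -2) = -3
m (MIN): min(5, -11, 2, 8) = -11
a (MAX): max(-3, -11) = -3
n (MIN): min(5, 19) = 5
p (MIN): min(6, -7) = -7
b (MAX): max(5, -7) = 5
q (MIN): min(7, 6) = 6
r (MIN): min(-6, -3, 12) = -6
s (MIN): min(-18, 12, 20) = -18
c (MAX): max(6, -6, -18) = 6
t (MIN): min(0, -17) = -17
u (MIN): min(-4, -12, -15, -7) = -15
d (MAX): max(-17, -15) = -15
P (MIN): min(-3, 5, 6, -15) = -15
v (MIN): min(15, -20, 13) = -20
w (MIN): min(1, -8, 18) = -8
e (MAX): max(-20, -8) = -8
x (MIN): min(3, -19) = -19
y (MIN): min(-17, -20, 8) = -20
f (MAX): max(-19, -20) = -19
Q (MIN): min(-8, -19) = -19
z (MIN): min(-6, -17, 4, 13) = -17
aa (MIN): min(13, 10, 14) = 10
ab (MIN): min(2, 19) = 2
g (MAX): max(-17, 10, 2) = 10
ac (MIN): min(15, -18) = -18
ad (MIN): min(-18, 3, -20) = -20
h (MAX): max(-18, -20) = -18
ae (MIN): min(2, -5, 6) = -5
af (MIN): min(6, 7) = 6
j (MAX): max(-5, 6) = 6
R (MIN): min(10, -18, 6) = -18
start (MAX): max(-15, -19, -18) = -15
At start, MAX picks P (highest: -15).
At P, MIN picks d (lowest: -15).
At d, MAX picks u (highest: -15).
At u, MIN picks bf (lowest: -15).
Terminal value -15.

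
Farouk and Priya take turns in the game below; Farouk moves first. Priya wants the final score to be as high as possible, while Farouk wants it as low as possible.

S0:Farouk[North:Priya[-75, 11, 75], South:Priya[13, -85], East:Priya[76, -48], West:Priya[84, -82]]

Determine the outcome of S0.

North (Priya): max(-75, 11, 75) = 75
South (Priya): max(13, -85) = 13
East (Priya): max(76, -48) = 76
West (Priya): max(84, -82) = 84
S0 (Farouk): min(75, 13, 76, 84) = 13

13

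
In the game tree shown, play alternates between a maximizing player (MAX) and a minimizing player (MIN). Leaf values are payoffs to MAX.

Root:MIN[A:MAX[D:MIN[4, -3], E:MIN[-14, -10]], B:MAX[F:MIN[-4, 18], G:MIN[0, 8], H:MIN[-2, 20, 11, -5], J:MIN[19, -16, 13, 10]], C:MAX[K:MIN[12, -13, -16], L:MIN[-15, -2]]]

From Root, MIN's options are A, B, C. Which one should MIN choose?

C

D (MIN): min(4, -3) = -3
E (MIN): min(-14, -10) = -14
A (MAX): max(-3, -14) = -3
F (MIN): min(-4, 18) = -4
G (MIN): min(0, 8) = 0
H (MIN): min(-2, 20, 11, -5) = -5
J (MIN): min(19, -16, 13, 10) = -16
B (MAX): max(-4, 0, -5, -16) = 0
K (MIN): min(12, -13, -16) = -16
L (MIN): min(-15, -2) = -15
C (MAX): max(-16, -15) = -15
Root (MIN): min(-3, 0, -15) = -15
MIN at Root wants the lowest of {A=-3, B=0, C=-15}, so chooses C.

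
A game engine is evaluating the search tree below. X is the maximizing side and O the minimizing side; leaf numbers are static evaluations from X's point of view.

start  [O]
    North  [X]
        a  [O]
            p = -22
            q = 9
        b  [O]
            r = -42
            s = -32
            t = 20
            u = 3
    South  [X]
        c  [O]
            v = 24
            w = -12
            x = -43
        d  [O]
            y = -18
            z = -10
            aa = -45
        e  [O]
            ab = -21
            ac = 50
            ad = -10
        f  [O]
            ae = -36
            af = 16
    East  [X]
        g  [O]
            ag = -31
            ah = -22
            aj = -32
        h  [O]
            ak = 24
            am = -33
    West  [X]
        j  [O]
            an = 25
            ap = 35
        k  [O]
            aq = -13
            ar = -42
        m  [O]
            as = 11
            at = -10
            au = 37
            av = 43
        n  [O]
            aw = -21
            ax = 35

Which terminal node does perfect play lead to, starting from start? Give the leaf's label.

aj

a (O): min(-22, 9) = -22
b (O): min(-42, -32, 20, 3) = -42
North (X): max(-22, -42) = -22
c (O): min(24, -12, -43) = -43
d (O): min(-18, -10, -45) = -45
e (O): min(-21, 50, -10) = -21
f (O): min(-36, 16) = -36
South (X): max(-43, -45, -21, -36) = -21
g (O): min(-31, -22, -32) = -32
h (O): min(24, -33) = -33
East (X): max(-32, -33) = -32
j (O): min(25, 35) = 25
k (O): min(-13, -42) = -42
m (O): min(11, -10, 37, 43) = -10
n (O): min(-21, 35) = -21
West (X): max(25, -42, -10, -21) = 25
start (O): min(-22, -21, -32, 25) = -32
At start, O picks East (lowest: -32).
At East, X picks g (highest: -32).
At g, O picks aj (lowest: -32).
Terminal value -32.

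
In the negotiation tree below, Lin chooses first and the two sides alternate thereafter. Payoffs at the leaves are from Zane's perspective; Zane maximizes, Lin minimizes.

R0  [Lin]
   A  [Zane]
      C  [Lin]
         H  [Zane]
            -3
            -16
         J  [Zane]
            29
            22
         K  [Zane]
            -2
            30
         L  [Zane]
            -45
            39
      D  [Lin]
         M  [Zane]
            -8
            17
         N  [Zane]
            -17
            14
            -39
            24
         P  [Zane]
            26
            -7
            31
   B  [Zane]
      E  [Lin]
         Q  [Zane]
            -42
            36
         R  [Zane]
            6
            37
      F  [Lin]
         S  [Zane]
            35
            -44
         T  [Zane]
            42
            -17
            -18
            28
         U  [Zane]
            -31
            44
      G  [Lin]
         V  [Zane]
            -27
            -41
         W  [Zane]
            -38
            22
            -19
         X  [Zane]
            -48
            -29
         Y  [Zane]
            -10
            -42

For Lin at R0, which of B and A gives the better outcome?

A

Q (Zane): max(-42, 36) = 36
R (Zane): max(6, 37) = 37
E (Lin): min(36, 37) = 36
S (Zane): max(35, -44) = 35
T (Zane): max(42, -17, -18, 28) = 42
U (Zane): max(-31, 44) = 44
F (Lin): min(35, 42, 44) = 35
V (Zane): max(-27, -41) = -27
W (Zane): max(-38, 22, -19) = 22
X (Zane): max(-48, -29) = -29
Y (Zane): max(-10, -42) = -10
G (Lin): min(-27, 22, -29, -10) = -29
B (Zane): max(36, 35, -29) = 36
H (Zane): max(-3, -16) = -3
J (Zane): max(29, 22) = 29
K (Zane): max(-2, 30) = 30
L (Zane): max(-45, 39) = 39
C (Lin): min(-3, 29, 30, 39) = -3
M (Zane): max(-8, 17) = 17
N (Zane): max(-17, 14, -39, 24) = 24
P (Zane): max(26, -7, 31) = 31
D (Lin): min(17, 24, 31) = 17
A (Zane): max(-3, 17) = 17
Lin prefers the lower value; B=36, A=17. A is better since 17 < 36.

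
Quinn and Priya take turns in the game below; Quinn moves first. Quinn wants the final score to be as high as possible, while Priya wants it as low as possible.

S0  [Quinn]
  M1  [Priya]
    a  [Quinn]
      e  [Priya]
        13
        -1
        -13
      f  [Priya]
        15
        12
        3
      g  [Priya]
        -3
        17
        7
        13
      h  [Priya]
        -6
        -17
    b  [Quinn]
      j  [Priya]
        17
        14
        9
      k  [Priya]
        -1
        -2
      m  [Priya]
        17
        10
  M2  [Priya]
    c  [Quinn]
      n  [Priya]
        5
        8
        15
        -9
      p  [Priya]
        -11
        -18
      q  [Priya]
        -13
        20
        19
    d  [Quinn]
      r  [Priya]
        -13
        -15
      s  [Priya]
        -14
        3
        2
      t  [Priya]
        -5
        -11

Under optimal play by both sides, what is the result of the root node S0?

e (Priya): min(13, -1, -13) = -13
f (Priya): min(15, 12, 3) = 3
g (Priya): min(-3, 17, 7, 13) = -3
h (Priya): min(-6, -17) = -17
a (Quinn): max(-13, 3, -3, -17) = 3
j (Priya): min(17, 14, 9) = 9
k (Priya): min(-1, -2) = -2
m (Priya): min(17, 10) = 10
b (Quinn): max(9, -2, 10) = 10
M1 (Priya): min(3, 10) = 3
n (Priya): min(5, 8, 15, -9) = -9
p (Priya): min(-11, -18) = -18
q (Priya): min(-13, 20, 19) = -13
c (Quinn): max(-9, -18, -13) = -9
r (Priya): min(-13, -15) = -15
s (Priya): min(-14, 3, 2) = -14
t (Priya): min(-5, -11) = -11
d (Quinn): max(-15, -14, -11) = -11
M2 (Priya): min(-9, -11) = -11
S0 (Quinn): max(3, -11) = 3

3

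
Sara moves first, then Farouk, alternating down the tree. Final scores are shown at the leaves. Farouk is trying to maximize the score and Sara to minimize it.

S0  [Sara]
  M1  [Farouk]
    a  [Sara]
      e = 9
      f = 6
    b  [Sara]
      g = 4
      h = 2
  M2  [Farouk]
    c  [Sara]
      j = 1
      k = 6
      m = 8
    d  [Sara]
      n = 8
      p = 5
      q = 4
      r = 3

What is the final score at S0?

3

a (Sara): min(9, 6) = 6
b (Sara): min(4, 2) = 2
M1 (Farouk): max(6, 2) = 6
c (Sara): min(1, 6, 8) = 1
d (Sara): min(8, 5, 4, 3) = 3
M2 (Farouk): max(1, 3) = 3
S0 (Sara): min(6, 3) = 3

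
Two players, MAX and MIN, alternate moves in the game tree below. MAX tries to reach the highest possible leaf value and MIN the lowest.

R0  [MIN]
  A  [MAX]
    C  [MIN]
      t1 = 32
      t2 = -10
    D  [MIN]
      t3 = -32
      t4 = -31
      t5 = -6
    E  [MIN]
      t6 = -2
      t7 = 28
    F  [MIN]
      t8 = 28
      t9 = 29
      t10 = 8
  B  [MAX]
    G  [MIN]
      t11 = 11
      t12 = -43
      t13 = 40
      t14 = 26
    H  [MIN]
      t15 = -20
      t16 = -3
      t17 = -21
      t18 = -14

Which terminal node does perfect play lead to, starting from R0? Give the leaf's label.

t17

C (MIN): min(32, -10) = -10
D (MIN): min(-32, -31, -6) = -32
E (MIN): min(-2, 28) = -2
F (MIN): min(28, 29, 8) = 8
A (MAX): max(-10, -32, -2, 8) = 8
G (MIN): min(11, -43, 40, 26) = -43
H (MIN): min(-20, -3, -21, -14) = -21
B (MAX): max(-43, -21) = -21
R0 (MIN): min(8, -21) = -21
At R0, MIN picks B (lowest: -21).
At B, MAX picks H (highest: -21).
At H, MIN picks t17 (lowest: -21).
Terminal value -21.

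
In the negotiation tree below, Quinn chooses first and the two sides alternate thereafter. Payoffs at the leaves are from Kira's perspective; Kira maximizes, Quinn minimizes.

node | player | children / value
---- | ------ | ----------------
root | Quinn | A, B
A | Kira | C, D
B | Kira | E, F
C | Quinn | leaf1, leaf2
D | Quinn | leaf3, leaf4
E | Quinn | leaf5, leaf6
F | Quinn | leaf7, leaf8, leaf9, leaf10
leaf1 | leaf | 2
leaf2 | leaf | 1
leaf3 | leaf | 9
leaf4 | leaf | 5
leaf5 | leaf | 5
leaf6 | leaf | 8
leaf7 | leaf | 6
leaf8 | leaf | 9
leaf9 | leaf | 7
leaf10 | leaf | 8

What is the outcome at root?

C (Quinn): min(2, 1) = 1
D (Quinn): min(9, 5) = 5
A (Kira): max(1, 5) = 5
E (Quinn): min(5, 8) = 5
F (Quinn): min(6, 9, 7, 8) = 6
B (Kira): max(5, 6) = 6
root (Quinn): min(5, 6) = 5

5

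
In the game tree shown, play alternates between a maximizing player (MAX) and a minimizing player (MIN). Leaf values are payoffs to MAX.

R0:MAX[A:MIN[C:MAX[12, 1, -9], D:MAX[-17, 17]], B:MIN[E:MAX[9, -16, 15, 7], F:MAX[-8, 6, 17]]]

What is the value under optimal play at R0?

C (MAX): max(12, 1, -9) = 12
D (MAX): max(-17, 17) = 17
A (MIN): min(12, 17) = 12
E (MAX): max(9, -16, 15, 7) = 15
F (MAX): max(-8, 6, 17) = 17
B (MIN): min(15, 17) = 15
R0 (MAX): max(12, 15) = 15

15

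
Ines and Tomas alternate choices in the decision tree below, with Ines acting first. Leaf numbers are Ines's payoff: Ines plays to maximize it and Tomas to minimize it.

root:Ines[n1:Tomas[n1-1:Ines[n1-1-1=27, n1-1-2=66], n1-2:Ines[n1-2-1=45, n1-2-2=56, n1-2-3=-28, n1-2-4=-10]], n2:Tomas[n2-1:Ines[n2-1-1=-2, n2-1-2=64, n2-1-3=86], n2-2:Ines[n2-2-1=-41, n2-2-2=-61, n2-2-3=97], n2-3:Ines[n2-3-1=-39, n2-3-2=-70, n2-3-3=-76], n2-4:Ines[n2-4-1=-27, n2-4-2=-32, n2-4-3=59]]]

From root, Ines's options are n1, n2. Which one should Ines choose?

n1

n1-1 (Ines): max(27, 66) = 66
n1-2 (Ines): max(45, 56, -28, -10) = 56
n1 (Tomas): min(66, 56) = 56
n2-1 (Ines): max(-2, 64, 86) = 86
n2-2 (Ines): max(-41, -61, 97) = 97
n2-3 (Ines): max(-39, -70, -76) = -39
n2-4 (Ines): max(-27, -32, 59) = 59
n2 (Tomas): min(86, 97, -39, 59) = -39
root (Ines): max(56, -39) = 56
Ines at root wants the highest of {n1=56, n2=-39}, so chooses n1.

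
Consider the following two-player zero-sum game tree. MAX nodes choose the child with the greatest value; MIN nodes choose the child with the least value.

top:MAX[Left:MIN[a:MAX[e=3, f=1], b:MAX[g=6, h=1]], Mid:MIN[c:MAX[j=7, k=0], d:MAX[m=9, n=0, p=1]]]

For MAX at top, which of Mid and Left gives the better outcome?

Mid

c (MAX): max(7, 0) = 7
d (MAX): max(9, 0, 1) = 9
Mid (MIN): min(7, 9) = 7
a (MAX): max(3, 1) = 3
b (MAX): max(6, 1) = 6
Left (MIN): min(3, 6) = 3
MAX prefers the higher value; Mid=7, Left=3. Mid is better since 7 > 3.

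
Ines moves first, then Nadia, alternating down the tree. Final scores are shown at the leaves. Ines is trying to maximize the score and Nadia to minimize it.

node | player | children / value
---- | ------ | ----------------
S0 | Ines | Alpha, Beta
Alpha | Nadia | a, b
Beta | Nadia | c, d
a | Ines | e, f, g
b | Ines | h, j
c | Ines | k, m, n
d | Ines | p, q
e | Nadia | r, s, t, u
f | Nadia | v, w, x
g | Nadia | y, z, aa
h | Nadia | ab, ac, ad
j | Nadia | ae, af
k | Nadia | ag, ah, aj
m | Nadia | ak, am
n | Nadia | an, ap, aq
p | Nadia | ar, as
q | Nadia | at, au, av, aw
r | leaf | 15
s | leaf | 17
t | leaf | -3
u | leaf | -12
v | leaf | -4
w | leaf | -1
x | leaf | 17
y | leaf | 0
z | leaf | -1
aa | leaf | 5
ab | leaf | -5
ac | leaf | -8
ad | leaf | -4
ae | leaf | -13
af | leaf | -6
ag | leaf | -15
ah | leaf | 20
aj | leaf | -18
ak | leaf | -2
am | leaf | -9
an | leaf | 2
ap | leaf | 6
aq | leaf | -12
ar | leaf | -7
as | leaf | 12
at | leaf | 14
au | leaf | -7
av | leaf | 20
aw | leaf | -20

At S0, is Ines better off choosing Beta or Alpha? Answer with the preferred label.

k (Nadia): min(-15, 20, -18) = -18
m (Nadia): min(-2, -9) = -9
n (Nadia): min(2, 6, -12) = -12
c (Ines): max(-18, -9, -12) = -9
p (Nadia): min(-7, 12) = -7
q (Nadia): min(14, -7, 20, -20) = -20
d (Ines): max(-7, -20) = -7
Beta (Nadia): min(-9, -7) = -9
e (Nadia): min(15, 17, -3, -12) = -12
f (Nadia): min(-4, -1, 17) = -4
g (Nadia): min(0, -1, 5) = -1
a (Ines): max(-12, -4, -1) = -1
h (Nadia): min(-5, -8, -4) = -8
j (Nadia): min(-13, -6) = -13
b (Ines): max(-8, -13) = -8
Alpha (Nadia): min(-1, -8) = -8
Ines prefers the higher value; Beta=-9, Alpha=-8. Alpha is better since -8 > -9.

Alpha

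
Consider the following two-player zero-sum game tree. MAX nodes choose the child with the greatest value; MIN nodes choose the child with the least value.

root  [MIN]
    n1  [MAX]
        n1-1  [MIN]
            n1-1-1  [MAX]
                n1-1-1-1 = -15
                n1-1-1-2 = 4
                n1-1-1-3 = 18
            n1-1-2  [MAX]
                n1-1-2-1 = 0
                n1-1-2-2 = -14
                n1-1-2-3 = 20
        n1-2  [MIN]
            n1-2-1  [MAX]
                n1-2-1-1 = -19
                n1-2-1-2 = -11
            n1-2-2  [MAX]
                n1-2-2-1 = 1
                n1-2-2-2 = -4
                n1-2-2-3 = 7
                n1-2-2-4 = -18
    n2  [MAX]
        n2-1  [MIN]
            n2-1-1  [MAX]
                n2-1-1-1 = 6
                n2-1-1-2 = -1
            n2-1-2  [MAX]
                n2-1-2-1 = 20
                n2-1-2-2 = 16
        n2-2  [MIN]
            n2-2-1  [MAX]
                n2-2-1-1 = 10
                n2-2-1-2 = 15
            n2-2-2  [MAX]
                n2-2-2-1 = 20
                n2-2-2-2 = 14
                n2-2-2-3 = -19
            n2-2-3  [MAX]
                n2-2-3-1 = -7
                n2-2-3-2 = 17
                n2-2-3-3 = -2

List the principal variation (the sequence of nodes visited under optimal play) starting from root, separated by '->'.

n1-1-1 (MAX): max(-15, 4, 18) = 18
n1-1-2 (MAX): max(0, -14, 20) = 20
n1-1 (MIN): min(18, 20) = 18
n1-2-1 (MAX): max(-19, -11) = -11
n1-2-2 (MAX): max(1, -4, 7, -18) = 7
n1-2 (MIN): min(-11, 7) = -11
n1 (MAX): max(18, -11) = 18
n2-1-1 (MAX): max(6, -1) = 6
n2-1-2 (MAX): max(20, 16) = 20
n2-1 (MIN): min(6, 20) = 6
n2-2-1 (MAX): max(10, 15) = 15
n2-2-2 (MAX): max(20, 14, -19) = 20
n2-2-3 (MAX): max(-7, 17, -2) = 17
n2-2 (MIN): min(15, 20, 17) = 15
n2 (MAX): max(6, 15) = 15
root (MIN): min(18, 15) = 15
At root, MIN picks n2 (lowest: 15).
At n2, MAX picks n2-2 (highest: 15).
At n2-2, MIN picks n2-2-1 (lowest: 15).
At n2-2-1, MAX picks n2-2-1-2 (highest: 15).
Terminal value 15.

root -> n2 -> n2-2 -> n2-2-1 -> n2-2-1-2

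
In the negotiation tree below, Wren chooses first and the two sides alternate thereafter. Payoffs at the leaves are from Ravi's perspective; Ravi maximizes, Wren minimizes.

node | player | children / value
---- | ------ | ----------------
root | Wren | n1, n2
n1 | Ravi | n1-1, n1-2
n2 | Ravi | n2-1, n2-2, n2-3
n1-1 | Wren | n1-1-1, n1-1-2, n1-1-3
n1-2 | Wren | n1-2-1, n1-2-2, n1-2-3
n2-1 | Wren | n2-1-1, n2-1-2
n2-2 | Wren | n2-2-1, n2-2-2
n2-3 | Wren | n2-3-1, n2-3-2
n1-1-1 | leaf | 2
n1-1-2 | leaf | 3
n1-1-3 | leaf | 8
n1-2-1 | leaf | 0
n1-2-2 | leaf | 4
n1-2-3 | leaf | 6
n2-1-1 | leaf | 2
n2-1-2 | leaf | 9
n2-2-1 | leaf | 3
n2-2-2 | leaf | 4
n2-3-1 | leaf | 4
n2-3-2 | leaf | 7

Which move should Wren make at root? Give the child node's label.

n1

n1-1 (Wren): min(2, 3, 8) = 2
n1-2 (Wren): min(0, 4, 6) = 0
n1 (Ravi): max(2, 0) = 2
n2-1 (Wren): min(2, 9) = 2
n2-2 (Wren): min(3, 4) = 3
n2-3 (Wren): min(4, 7) = 4
n2 (Ravi): max(2, 3, 4) = 4
root (Wren): min(2, 4) = 2
Wren at root wants the lowest of {n1=2, n2=4}, so chooses n1.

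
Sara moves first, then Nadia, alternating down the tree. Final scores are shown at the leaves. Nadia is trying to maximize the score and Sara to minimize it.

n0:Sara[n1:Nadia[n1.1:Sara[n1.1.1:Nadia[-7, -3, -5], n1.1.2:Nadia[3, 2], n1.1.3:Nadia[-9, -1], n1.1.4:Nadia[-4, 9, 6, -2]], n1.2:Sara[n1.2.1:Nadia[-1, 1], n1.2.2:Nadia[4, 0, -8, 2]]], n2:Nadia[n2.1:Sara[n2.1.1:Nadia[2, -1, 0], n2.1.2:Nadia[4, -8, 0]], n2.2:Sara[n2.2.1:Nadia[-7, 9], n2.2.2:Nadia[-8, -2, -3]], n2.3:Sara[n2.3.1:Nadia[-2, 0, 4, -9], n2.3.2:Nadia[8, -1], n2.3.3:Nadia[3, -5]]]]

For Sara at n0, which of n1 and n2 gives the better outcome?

n1

n1.1.1 (Nadia): max(-7, -3, -5) = -3
n1.1.2 (Nadia): max(3, 2) = 3
n1.1.3 (Nadia): max(-9, -1) = -1
n1.1.4 (Nadia): max(-4, 9, 6, -2) = 9
n1.1 (Sara): min(-3, 3, -1, 9) = -3
n1.2.1 (Nadia): max(-1, 1) = 1
n1.2.2 (Nadia): max(4, 0, -8, 2) = 4
n1.2 (Sara): min(1, 4) = 1
n1 (Nadia): max(-3, 1) = 1
n2.1.1 (Nadia): max(2, -1, 0) = 2
n2.1.2 (Nadia): max(4, -8, 0) = 4
n2.1 (Sara): min(2, 4) = 2
n2.2.1 (Nadia): max(-7, 9) = 9
n2.2.2 (Nadia): max(-8, -2, -3) = -2
n2.2 (Sara): min(9, -2) = -2
n2.3.1 (Nadia): max(-2, 0, 4, -9) = 4
n2.3.2 (Nadia): max(8, -1) = 8
n2.3.3 (Nadia): max(3, -5) = 3
n2.3 (Sara): min(4, 8, 3) = 3
n2 (Nadia): max(2, -2, 3) = 3
Sara prefers the lower value; n1=1, n2=3. n1 is better since 1 < 3.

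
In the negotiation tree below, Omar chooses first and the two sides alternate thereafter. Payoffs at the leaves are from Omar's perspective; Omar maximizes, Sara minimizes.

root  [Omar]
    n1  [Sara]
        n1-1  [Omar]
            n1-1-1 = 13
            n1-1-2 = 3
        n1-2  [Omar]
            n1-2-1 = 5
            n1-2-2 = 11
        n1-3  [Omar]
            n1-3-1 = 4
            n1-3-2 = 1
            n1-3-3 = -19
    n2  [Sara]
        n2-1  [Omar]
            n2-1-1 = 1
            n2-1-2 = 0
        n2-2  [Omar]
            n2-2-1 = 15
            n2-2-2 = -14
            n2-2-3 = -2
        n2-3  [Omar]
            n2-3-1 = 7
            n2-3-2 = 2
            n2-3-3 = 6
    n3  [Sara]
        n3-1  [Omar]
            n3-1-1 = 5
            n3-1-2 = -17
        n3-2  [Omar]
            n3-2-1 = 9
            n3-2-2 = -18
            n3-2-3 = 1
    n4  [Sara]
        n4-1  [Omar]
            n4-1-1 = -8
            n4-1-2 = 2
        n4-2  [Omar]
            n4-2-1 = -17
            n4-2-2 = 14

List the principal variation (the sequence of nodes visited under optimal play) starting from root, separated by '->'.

root -> n3 -> n3-1 -> n3-1-1

n1-1 (Omar): max(13, 3) = 13
n1-2 (Omar): max(5, 11) = 11
n1-3 (Omar): max(4, 1, -19) = 4
n1 (Sara): min(13, 11, 4) = 4
n2-1 (Omar): max(1, 0) = 1
n2-2 (Omar): max(15, -14, -2) = 15
n2-3 (Omar): max(7, 2, 6) = 7
n2 (Sara): min(1, 15, 7) = 1
n3-1 (Omar): max(5, -17) = 5
n3-2 (Omar): max(9, -18, 1) = 9
n3 (Sara): min(5, 9) = 5
n4-1 (Omar): max(-8, 2) = 2
n4-2 (Omar): max(-17, 14) = 14
n4 (Sara): min(2, 14) = 2
root (Omar): max(4, 1, 5, 2) = 5
At root, Omar picks n3 (highest: 5).
At n3, Sara picks n3-1 (lowest: 5).
At n3-1, Omar picks n3-1-1 (highest: 5).
Terminal value 5.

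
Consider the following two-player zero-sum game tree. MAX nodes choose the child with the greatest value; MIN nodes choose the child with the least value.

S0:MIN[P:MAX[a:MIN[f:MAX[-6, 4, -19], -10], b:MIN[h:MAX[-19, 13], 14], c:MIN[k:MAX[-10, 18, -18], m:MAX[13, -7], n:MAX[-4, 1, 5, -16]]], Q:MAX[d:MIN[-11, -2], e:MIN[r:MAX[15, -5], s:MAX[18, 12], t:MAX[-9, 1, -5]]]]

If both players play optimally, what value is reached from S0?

f (MAX): max(-6, 4, -19) = 4
a (MIN): min(4, -10) = -10
h (MAX): max(-19, 13) = 13
b (MIN): min(13, 14) = 13
k (MAX): max(-10, 18, -18) = 18
m (MAX): max(13, -7) = 13
n (MAX): max(-4, 1, 5, -16) = 5
c (MIN): min(18, 13, 5) = 5
P (MAX): max(-10, 13, 5) = 13
d (MIN): min(-11, -2) = -11
r (MAX): max(15, -5) = 15
s (MAX): max(18, 12) = 18
t (MAX): max(-9, 1, -5) = 1
e (MIN): min(15, 18, 1) = 1
Q (MAX): max(-11, 1) = 1
S0 (MIN): min(13, 1) = 1

1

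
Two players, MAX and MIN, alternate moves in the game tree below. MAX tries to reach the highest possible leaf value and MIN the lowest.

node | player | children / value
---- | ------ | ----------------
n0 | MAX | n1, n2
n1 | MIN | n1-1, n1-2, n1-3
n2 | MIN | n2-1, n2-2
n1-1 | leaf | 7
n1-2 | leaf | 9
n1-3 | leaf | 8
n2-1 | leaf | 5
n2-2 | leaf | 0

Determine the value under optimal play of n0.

n1 (MIN): min(7, 9, 8) = 7
n2 (MIN): min(5, 0) = 0
n0 (MAX): max(7, 0) = 7

7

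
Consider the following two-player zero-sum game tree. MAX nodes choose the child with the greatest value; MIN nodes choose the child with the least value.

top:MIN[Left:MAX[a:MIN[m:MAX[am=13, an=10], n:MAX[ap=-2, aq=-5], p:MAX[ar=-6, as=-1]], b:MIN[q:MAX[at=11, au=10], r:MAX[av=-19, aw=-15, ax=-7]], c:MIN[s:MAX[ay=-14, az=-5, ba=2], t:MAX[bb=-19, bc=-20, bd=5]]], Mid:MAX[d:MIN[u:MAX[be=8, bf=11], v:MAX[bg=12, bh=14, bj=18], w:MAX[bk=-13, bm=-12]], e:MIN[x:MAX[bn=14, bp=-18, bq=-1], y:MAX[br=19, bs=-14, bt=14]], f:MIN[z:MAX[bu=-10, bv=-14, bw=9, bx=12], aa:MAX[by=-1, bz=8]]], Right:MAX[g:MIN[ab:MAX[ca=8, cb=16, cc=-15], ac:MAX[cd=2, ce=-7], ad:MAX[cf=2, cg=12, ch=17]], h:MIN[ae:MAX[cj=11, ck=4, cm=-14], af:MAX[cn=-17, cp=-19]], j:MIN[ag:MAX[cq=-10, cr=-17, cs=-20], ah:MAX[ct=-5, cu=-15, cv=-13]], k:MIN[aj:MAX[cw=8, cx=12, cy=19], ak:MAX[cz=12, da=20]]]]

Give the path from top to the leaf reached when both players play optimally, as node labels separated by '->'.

top -> Left -> c -> s -> ba

m (MAX): max(13, 10) = 13
n (MAX): max(-2, -5) = -2
p (MAX): max(-6, -1) = -1
a (MIN): min(13, -2, -1) = -2
q (MAX): max(11, 10) = 11
r (MAX): max(-19, -15, -7) = -7
b (MIN): min(11, -7) = -7
s (MAX): max(-14, -5, 2) = 2
t (MAX): max(-19, -20, 5) = 5
c (MIN): min(2, 5) = 2
Left (MAX): max(-2, -7, 2) = 2
u (MAX): max(8, 11) = 11
v (MAX): max(12, 14, 18) = 18
w (MAX): max(-13, -12) = -12
d (MIN): min(11, 18, -12) = -12
x (MAX): max(14, -18, -1) = 14
y (MAX): max(19, -14, 14) = 19
e (MIN): min(14, 19) = 14
z (MAX): max(-10, -14, 9, 12) = 12
aa (MAX): max(-1, 8) = 8
f (MIN): min(12, 8) = 8
Mid (MAX): max(-12, 14, 8) = 14
ab (MAX): max(8, 16, -15) = 16
ac (MAX): max(2, -7) = 2
ad (MAX): max(2, 12, 17) = 17
g (MIN): min(16, 2, 17) = 2
ae (MAX): max(11, 4, -14) = 11
af (MAX): max(-17, -19) = -17
h (MIN): min(11, -17) = -17
ag (MAX): max(-10, -17, -20) = -10
ah (MAX): max(-5, -15, -13) = -5
j (MIN): min(-10, -5) = -10
aj (MAX): max(8, 12, 19) = 19
ak (MAX): max(12, 20) = 20
k (MIN): min(19, 20) = 19
Right (MAX): max(2, -17, -10, 19) = 19
top (MIN): min(2, 14, 19) = 2
At top, MIN picks Left (lowest: 2).
At Left, MAX picks c (highest: 2).
At c, MIN picks s (lowest: 2).
At s, MAX picks ba (highest: 2).
Terminal value 2.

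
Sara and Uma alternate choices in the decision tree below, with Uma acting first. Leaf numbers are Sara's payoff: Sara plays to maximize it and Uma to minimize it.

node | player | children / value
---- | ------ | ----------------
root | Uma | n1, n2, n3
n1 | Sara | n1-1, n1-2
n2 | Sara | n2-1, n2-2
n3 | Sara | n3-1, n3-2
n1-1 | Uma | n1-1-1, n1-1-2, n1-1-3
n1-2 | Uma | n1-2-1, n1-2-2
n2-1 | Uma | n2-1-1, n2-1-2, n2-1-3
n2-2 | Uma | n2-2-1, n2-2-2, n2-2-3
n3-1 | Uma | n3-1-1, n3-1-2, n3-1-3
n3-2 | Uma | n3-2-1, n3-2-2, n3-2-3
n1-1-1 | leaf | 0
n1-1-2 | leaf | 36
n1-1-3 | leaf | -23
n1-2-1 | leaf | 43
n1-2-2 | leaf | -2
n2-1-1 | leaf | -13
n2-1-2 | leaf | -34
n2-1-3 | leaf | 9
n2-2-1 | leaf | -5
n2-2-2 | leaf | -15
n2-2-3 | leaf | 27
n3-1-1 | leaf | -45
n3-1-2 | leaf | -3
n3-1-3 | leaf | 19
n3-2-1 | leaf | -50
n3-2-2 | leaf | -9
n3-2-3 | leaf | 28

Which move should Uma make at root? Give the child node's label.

n1-1 (Uma): min(0, 36, -23) = -23
n1-2 (Uma): min(43, -2) = -2
n1 (Sara): max(-23, -2) = -2
n2-1 (Uma): min(-13, -34, 9) = -34
n2-2 (Uma): min(-5, -15, 27) = -15
n2 (Sara): max(-34, -15) = -15
n3-1 (Uma): min(-45, -3, 19) = -45
n3-2 (Uma): min(-50, -9, 28) = -50
n3 (Sara): max(-45, -50) = -45
root (Uma): min(-2, -15, -45) = -45
Uma at root wants the lowest of {n1=-2, n2=-15, n3=-45}, so chooses n3.

n3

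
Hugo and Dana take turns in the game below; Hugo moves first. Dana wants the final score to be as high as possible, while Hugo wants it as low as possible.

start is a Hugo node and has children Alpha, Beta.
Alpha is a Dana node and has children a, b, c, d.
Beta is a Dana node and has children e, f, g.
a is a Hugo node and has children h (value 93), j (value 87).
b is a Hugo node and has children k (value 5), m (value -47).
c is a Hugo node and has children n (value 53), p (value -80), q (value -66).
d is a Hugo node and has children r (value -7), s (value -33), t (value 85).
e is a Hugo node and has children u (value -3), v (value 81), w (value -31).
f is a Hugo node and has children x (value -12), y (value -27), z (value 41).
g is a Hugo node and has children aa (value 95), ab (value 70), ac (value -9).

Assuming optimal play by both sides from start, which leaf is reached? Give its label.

ac

a (Hugo): min(93, 87) = 87
b (Hugo): min(5, -47) = -47
c (Hugo): min(53, -80, -66) = -80
d (Hugo): min(-7, -33, 85) = -33
Alpha (Dana): max(87, -47, -80, -33) = 87
e (Hugo): min(-3, 81, -31) = -31
f (Hugo): min(-12, -27, 41) = -27
g (Hugo): min(95, 70, -9) = -9
Beta (Dana): max(-31, -27, -9) = -9
start (Hugo): min(87, -9) = -9
At start, Hugo picks Beta (lowest: -9).
At Beta, Dana picks g (highest: -9).
At g, Hugo picks ac (lowest: -9).
Terminal value -9.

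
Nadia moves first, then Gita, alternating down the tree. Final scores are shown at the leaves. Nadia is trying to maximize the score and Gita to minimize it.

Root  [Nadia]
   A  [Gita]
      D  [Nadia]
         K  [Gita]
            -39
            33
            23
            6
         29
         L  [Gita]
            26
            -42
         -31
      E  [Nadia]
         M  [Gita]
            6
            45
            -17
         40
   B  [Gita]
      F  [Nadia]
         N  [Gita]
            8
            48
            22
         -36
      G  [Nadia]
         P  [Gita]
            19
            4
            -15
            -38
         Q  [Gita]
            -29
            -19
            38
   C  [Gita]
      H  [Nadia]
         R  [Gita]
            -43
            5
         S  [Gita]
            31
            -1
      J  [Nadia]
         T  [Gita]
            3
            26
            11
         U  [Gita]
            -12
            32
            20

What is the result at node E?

40

M (Gita): min(6, 45, -17) = -17
E (Nadia): max(-17, 40) = 40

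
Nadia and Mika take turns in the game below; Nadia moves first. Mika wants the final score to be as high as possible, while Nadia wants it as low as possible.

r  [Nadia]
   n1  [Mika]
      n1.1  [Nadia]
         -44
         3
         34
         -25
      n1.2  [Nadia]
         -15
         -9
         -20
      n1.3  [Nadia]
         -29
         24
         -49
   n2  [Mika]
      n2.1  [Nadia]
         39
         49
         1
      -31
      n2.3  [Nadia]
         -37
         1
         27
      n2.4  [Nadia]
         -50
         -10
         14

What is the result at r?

n1.1 (Nadia): min(-44, 3, 34, -25) = -44
n1.2 (Nadia): min(-15, -9, -20) = -20
n1.3 (Nadia): min(-29, 24, -49) = -49
n1 (Mika): max(-44, -20, -49) = -20
n2.1 (Nadia): min(39, 49, 1) = 1
n2.3 (Nadia): min(-37, 1, 27) = -37
n2.4 (Nadia): min(-50, -10, 14) = -50
n2 (Mika): max(1, -31, -37, -50) = 1
r (Nadia): min(-20, 1) = -20

-20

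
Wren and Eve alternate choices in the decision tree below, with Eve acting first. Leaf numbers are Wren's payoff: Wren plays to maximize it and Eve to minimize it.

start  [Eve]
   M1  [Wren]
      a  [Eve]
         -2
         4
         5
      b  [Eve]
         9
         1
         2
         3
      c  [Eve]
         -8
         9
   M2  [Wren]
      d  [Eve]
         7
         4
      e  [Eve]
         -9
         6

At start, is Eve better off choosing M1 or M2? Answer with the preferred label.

M1

a (Eve): min(-2, 4, 5) = -2
b (Eve): min(9, 1, 2, 3) = 1
c (Eve): min(-8, 9) = -8
M1 (Wren): max(-2, 1, -8) = 1
d (Eve): min(7, 4) = 4
e (Eve): min(-9, 6) = -9
M2 (Wren): max(4, -9) = 4
Eve prefers the lower value; M1=1, M2=4. M1 is better since 1 < 4.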